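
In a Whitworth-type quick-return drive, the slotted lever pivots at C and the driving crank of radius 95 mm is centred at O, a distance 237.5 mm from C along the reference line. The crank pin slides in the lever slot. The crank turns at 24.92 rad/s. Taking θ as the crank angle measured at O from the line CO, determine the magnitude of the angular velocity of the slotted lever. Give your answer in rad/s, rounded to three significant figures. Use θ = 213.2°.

8.87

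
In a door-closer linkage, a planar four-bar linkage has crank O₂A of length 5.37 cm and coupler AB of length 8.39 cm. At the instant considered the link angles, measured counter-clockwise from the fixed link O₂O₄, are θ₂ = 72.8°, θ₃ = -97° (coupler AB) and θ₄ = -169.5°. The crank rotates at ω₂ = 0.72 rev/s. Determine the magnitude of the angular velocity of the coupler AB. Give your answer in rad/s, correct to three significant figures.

2.69

ω₂ = 4.524 rad/s (from 0.72 rev/s).
Differentiating the loop-closure r₂e^{iθ₂}+r₃e^{iθ₃}=r₁+r₄e^{iθ₄} gives r₂ω₂e^{iθ₂}+r₃ω₃e^{iθ₃}=r₄ω₄e^{iθ₄}.
Eliminating the other unknown: ω₃ = r₂ω₂ sin(θ₄−θ₂) / [r₃ sin(θ₃−θ₄)].
Numerator sine = +0.88539; denominator sine = +0.95372.
Result = 0.0537·4.524·(+0.88539) / (0.0839·(+0.95372)) = +2.6881 rad/s; magnitude 2.6881 rad/s.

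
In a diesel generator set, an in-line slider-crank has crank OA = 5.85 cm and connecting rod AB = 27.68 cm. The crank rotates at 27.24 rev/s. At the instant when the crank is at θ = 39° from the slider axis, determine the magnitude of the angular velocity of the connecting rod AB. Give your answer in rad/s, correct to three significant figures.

28.4

ω = 171.2 rad/s (converted from 27.24 rev/s).
The rod makes angle φ with the slider axis where L sinφ = r sinθ; differentiating, L cosφ·φ̇ = r ω cosθ.
L cosφ = √(L² − r² sin²θ) = 0.27434 m.
|ω_rod| = r ω |cosθ| / √(L² − r² sin²θ) = 0.0585·171.2·0.77715/0.27434 = 28.363 rad/s.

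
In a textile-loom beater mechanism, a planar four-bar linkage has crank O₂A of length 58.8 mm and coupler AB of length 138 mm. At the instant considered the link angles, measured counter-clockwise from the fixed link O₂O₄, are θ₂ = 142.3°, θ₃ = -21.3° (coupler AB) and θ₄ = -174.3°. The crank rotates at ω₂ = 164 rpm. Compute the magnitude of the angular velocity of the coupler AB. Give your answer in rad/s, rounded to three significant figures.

11.1

ω₂ = 17.17 rad/s (from 164 rpm).
Differentiating the loop-closure r₂e^{iθ₂}+r₃e^{iθ₃}=r₁+r₄e^{iθ₄} gives r₂ω₂e^{iθ₂}+r₃ω₃e^{iθ₃}=r₄ω₄e^{iθ₄}.
Eliminating the other unknown: ω₃ = r₂ω₂ sin(θ₄−θ₂) / [r₃ sin(θ₃−θ₄)].
Numerator sine = +0.68709; denominator sine = +0.45399.
Result = 0.0588·17.17·(+0.68709) / (0.138·(+0.45399)) = +11.075 rad/s; magnitude 11.075 rad/s.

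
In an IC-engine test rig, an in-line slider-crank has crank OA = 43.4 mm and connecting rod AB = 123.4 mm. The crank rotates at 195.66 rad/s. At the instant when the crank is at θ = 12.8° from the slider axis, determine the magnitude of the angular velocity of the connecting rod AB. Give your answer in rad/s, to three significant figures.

67.3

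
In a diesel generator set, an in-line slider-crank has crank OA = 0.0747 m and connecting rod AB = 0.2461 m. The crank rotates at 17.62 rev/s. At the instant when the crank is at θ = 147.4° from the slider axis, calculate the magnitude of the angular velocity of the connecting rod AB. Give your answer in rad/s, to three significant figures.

28.7

ω = 110.7 rad/s (converted from 17.62 rev/s).
The rod makes angle φ with the slider axis where L sinφ = r sinθ; differentiating, L cosφ·φ̇ = r ω cosθ.
L cosφ = √(L² − r² sin²θ) = 0.24279 m.
|ω_rod| = r ω |cosθ| / √(L² − r² sin²θ) = 0.0747·110.7·0.84245/0.24279 = 28.696 rad/s.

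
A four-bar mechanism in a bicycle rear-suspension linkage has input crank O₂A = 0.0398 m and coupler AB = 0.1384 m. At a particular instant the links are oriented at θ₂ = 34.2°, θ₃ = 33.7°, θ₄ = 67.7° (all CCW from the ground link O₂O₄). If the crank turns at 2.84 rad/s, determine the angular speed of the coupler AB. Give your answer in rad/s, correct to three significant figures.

0.806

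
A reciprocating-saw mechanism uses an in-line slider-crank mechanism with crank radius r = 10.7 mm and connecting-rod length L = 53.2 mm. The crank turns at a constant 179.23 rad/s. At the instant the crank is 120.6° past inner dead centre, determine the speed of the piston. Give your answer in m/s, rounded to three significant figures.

1.48

ω = 179.2 rad/s
For an in-line slider-crank, x = r cosθ + √(L² − r² sin²θ), so v = −rω sinθ·[1 + r cosθ/√(L² − r² sin²θ)].
With r = 0.0107 m, L = 0.0532 m, θ = 120.6°: √(L² − r² sin²θ) = 0.052397 m.
v = −0.0107·179.2·0.86074·[1 + 0.0107·-0.50904/0.052397] = -1.4791 m/s.
|v| = 1.4791 m/s.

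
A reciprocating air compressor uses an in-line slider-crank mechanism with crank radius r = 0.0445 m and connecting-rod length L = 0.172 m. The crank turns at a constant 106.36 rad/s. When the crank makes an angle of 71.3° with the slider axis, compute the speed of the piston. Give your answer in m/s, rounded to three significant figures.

ω = 106.4 rad/s
For an in-line slider-crank, x = r cosθ + √(L² − r² sin²θ), so v = −rω sinθ·[1 + r cosθ/√(L² − r² sin²θ)].
With r = 0.0445 m, L = 0.172 m, θ = 71.3°: √(L² − r² sin²θ) = 0.16676 m.
v = −0.0445·106.4·0.94721·[1 + 0.0445·0.32061/0.16676] = -4.8667 m/s.
|v| = 4.8667 m/s.

4.87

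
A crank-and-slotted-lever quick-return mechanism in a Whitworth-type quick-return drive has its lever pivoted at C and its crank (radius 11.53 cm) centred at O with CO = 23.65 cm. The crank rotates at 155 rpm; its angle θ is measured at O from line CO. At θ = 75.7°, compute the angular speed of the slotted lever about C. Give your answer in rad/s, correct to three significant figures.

3.93

ω = 16.23 rad/s (from 155 rpm).
Crank pin A relative to C: A = (d + r cosθ, r sinθ); lever angle φ = atan2(r sinθ, d + r cosθ).
Differentiating tanφ: φ̇ = rω(d cosθ + r)/(d² + r² + 2dr cosθ).
d² + r² + 2dr cosθ = |CA|² = 0.0826969 m²;  d cosθ + r = +0.17372 m.
|ω_lever| = |0.1153·16.23·+0.17372| / 0.0826969 = 3.9313 rad/s.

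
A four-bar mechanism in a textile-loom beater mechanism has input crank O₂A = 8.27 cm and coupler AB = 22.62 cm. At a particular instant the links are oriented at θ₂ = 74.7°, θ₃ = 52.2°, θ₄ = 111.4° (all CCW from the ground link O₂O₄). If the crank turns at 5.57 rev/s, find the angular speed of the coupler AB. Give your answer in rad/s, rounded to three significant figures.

8.90

ω₂ = 35 rad/s (from 5.57 rev/s).
Differentiating the loop-closure r₂e^{iθ₂}+r₃e^{iθ₃}=r₁+r₄e^{iθ₄} gives r₂ω₂e^{iθ₂}+r₃ω₃e^{iθ₃}=r₄ω₄e^{iθ₄}.
Eliminating the other unknown: ω₃ = r₂ω₂ sin(θ₄−θ₂) / [r₃ sin(θ₃−θ₄)].
Numerator sine = +0.59763; denominator sine = -0.85896.
Result = 0.0827·35·(+0.59763) / (0.2262·(-0.85896)) = -8.9023 rad/s; magnitude 8.9023 rad/s.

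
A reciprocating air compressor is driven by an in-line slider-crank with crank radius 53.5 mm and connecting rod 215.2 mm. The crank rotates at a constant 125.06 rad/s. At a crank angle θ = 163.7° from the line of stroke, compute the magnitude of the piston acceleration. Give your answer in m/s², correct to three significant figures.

ω = 125.1 rad/s
x(θ) = r cosθ + √(L² − r² sin²θ); with ω constant, a = ω²·d²x/dθ².
d²x/dθ² = −r cosθ − r²(cos2θ)/√u − r⁴ sin²2θ/(4u^{3/2}),  u = L² − r² sin²θ = 0.0460856 m².
Substituting r = 0.0535 m, L = 0.2152 m, θ = 163.7°: d²x/dθ² = +0.040057 m.
a = ω²·d²x/dθ² = (125.1)²·(+0.040057) = +626.49 m/s²;  |a| = 626.49 m/s².

626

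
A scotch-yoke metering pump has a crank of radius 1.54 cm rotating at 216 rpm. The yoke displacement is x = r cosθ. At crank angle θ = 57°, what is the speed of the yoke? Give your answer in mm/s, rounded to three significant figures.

292

ω = 22.62 rad/s (from 216 rpm).
x = r cosθ ⇒ ẋ = −rω sinθ.
|v| = rω|sinθ| = 0.0154·22.62·|sin 57°| = 0.29214 m/s = 292.14 mm/s.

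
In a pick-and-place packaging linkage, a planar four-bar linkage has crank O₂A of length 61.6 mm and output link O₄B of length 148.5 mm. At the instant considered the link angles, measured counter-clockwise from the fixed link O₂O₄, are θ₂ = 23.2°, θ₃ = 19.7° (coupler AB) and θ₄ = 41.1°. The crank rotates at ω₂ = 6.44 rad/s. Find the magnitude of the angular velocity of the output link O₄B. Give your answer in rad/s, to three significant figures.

ω₂ = 6.44 rad/s
Differentiating the loop-closure r₂e^{iθ₂}+r₃e^{iθ₃}=r₁+r₄e^{iθ₄} gives r₂ω₂e^{iθ₂}+r₃ω₃e^{iθ₃}=r₄ω₄e^{iθ₄}.
Eliminating the other unknown: ω₄ = r₂ω₂ sin(θ₂−θ₃) / [r₄ sin(θ₄−θ₃)].
Numerator sine = +0.06105; denominator sine = +0.36488.
Result = 0.0616·6.44·(+0.06105) / (0.1485·(+0.36488)) = +0.44696 rad/s; magnitude 0.44696 rad/s.

0.447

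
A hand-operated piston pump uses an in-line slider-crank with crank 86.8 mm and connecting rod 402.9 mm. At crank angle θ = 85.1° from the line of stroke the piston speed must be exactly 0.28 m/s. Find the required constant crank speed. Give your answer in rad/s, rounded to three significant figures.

For an in-line slider-crank, |v_piston| = rω|sinθ|·[1 + r cosθ/√(L² − r² sin²θ)].
With r = 0.0868 m, L = 0.4029 m, θ = 85.1°: the bracketed kinematic factor |dx/dθ| = 0.088112 m.
ω = v/|dx/dθ| = 0.28/0.088112 = 3.1778 rad/s.

3.18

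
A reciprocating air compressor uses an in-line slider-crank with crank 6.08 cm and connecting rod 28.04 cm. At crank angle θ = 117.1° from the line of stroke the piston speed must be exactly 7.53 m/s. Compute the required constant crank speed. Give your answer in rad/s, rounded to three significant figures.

For an in-line slider-crank, |v_piston| = rω|sinθ|·[1 + r cosθ/√(L² − r² sin²θ)].
With r = 0.0608 m, L = 0.2804 m, θ = 117.1°: the bracketed kinematic factor |dx/dθ| = 0.048676 m.
ω = v/|dx/dθ| = 7.53/0.048676 = 154.7 rad/s.

155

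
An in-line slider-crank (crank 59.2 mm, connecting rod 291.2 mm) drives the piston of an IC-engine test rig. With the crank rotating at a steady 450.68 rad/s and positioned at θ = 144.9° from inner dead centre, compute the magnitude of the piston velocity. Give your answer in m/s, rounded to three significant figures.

12.8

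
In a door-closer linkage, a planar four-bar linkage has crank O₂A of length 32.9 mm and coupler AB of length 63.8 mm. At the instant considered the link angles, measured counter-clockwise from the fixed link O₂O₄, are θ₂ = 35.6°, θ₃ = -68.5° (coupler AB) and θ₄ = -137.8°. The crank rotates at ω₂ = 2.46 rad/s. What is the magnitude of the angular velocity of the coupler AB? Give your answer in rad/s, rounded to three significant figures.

0.156

ω₂ = 2.46 rad/s
Differentiating the loop-closure r₂e^{iθ₂}+r₃e^{iθ₃}=r₁+r₄e^{iθ₄} gives r₂ω₂e^{iθ₂}+r₃ω₃e^{iθ₃}=r₄ω₄e^{iθ₄}.
Eliminating the other unknown: ω₃ = r₂ω₂ sin(θ₄−θ₂) / [r₃ sin(θ₃−θ₄)].
Numerator sine = -0.11494; denominator sine = +0.93544.
Result = 0.0329·2.46·(-0.11494) / (0.0638·(+0.93544)) = -0.15587 rad/s; magnitude 0.15587 rad/s.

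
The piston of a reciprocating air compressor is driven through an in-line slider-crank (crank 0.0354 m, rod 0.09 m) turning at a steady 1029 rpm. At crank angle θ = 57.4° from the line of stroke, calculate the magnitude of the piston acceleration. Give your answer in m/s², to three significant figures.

ω = 2π·1029/60 = 107.8 rad/s
x(θ) = r cosθ + √(L² − r² sin²θ); with ω constant, a = ω²·d²x/dθ².
d²x/dθ² = −r cosθ − r²(cos2θ)/√u − r⁴ sin²2θ/(4u^{3/2}),  u = L² − r² sin²θ = 0.0072106 m².
Substituting r = 0.0354 m, L = 0.09 m, θ = 57.4°: d²x/dθ² = -0.013411 m.
a = ω²·d²x/dθ² = (107.8)²·(-0.013411) = -155.72 m/s²;  |a| = 155.72 m/s².

156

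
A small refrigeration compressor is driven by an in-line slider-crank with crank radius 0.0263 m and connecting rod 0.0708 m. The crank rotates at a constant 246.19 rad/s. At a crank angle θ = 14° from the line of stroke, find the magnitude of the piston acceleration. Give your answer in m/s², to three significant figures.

ω = 246.2 rad/s
x(θ) = r cosθ + √(L² − r² sin²θ); with ω constant, a = ω²·d²x/dθ².
d²x/dθ² = −r cosθ − r²(cos2θ)/√u − r⁴ sin²2θ/(4u^{3/2}),  u = L² − r² sin²θ = 0.00497216 m².
Substituting r = 0.0263 m, L = 0.0708 m, θ = 14°: d²x/dθ² = -0.034255 m.
a = ω²·d²x/dθ² = (246.2)²·(-0.034255) = -2076.2 m/s²;  |a| = 2076.2 m/s².

2080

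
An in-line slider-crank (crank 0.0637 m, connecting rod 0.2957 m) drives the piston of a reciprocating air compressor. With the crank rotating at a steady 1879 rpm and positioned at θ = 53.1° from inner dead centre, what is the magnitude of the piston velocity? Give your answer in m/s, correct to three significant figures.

ω = 2π·1879/60 = 196.8 rad/s
For an in-line slider-crank, x = r cosθ + √(L² − r² sin²θ), so v = −rω sinθ·[1 + r cosθ/√(L² − r² sin²θ)].
With r = 0.0637 m, L = 0.2957 m, θ = 53.1°: √(L² − r² sin²θ) = 0.29128 m.
v = −0.0637·196.8·0.79968·[1 + 0.0637·0.60042/0.29128] = -11.339 m/s.
|v| = 11.339 m/s.

11.3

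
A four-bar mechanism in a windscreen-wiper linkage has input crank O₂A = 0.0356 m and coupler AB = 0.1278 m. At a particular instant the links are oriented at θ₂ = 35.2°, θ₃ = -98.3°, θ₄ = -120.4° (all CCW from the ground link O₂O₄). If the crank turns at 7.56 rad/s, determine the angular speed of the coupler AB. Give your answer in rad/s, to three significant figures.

ω₂ = 7.56 rad/s
Differentiating the loop-closure r₂e^{iθ₂}+r₃e^{iθ₃}=r₁+r₄e^{iθ₄} gives r₂ω₂e^{iθ₂}+r₃ω₃e^{iθ₃}=r₄ω₄e^{iθ₄}.
Eliminating the other unknown: ω₃ = r₂ω₂ sin(θ₄−θ₂) / [r₃ sin(θ₃−θ₄)].
Numerator sine = -0.41310; denominator sine = +0.37622.
Result = 0.0356·7.56·(-0.41310) / (0.1278·(+0.37622)) = -2.3124 rad/s; magnitude 2.3124 rad/s.

2.31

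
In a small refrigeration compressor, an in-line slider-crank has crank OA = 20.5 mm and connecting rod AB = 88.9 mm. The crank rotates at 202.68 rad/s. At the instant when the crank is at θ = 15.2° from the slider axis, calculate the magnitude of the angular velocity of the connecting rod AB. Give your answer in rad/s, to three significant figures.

ω = 202.7 rad/s
The rod makes angle φ with the slider axis where L sinφ = r sinθ; differentiating, L cosφ·φ̇ = r ω cosθ.
L cosφ = √(L² − r² sin²θ) = 0.088737 m.
|ω_rod| = r ω |cosθ| / √(L² − r² sin²θ) = 0.0205·202.7·0.96502/0.088737 = 45.185 rad/s.

45.2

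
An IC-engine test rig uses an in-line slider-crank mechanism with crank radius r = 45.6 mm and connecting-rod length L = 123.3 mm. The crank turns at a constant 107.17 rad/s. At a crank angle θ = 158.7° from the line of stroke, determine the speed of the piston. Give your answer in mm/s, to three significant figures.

ω = 107.2 rad/s
For an in-line slider-crank, x = r cosθ + √(L² − r² sin²θ), so v = −rω sinθ·[1 + r cosθ/√(L² − r² sin²θ)].
With r = 0.0456 m, L = 0.1233 m, θ = 158.7°: √(L² − r² sin²θ) = 0.12218 m.
v = −0.0456·107.2·0.36325·[1 + 0.0456·-0.93169/0.12218] = -1.1579 m/s.
|v| = 1.1579 m/s = 1157.9 mm/s.

1160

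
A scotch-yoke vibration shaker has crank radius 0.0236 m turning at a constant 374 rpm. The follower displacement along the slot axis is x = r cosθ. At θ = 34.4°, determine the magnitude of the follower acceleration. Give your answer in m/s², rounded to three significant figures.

29.9

ω = 39.17 rad/s (from 374 rpm).
x = r cosθ ⇒ ẍ = −rω² cosθ (ω constant).
|a| = rω²|cosθ| = 0.0236·(39.17)²·|cos 34.4°| = 29.869 m/s².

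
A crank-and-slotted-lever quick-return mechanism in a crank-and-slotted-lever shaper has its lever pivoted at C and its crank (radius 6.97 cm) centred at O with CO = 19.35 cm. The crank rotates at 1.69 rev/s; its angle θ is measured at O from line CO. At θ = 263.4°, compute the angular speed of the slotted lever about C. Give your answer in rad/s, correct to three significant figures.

0.896

ω = 10.62 rad/s (from 1.69 rev/s).
Crank pin A relative to C: A = (d + r cosθ, r sinθ); lever angle φ = atan2(r sinθ, d + r cosθ).
Differentiating tanφ: φ̇ = rω(d cosθ + r)/(d² + r² + 2dr cosθ).
d² + r² + 2dr cosθ = |CA|² = 0.0392 m²;  d cosθ + r = +0.04746 m.
|ω_lever| = |0.0697·10.62·+0.04746| / 0.0392 = 0.89606 rad/s.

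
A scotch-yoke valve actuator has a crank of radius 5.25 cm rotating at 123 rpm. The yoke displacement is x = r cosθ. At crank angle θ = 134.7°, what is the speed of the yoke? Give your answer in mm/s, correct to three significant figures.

481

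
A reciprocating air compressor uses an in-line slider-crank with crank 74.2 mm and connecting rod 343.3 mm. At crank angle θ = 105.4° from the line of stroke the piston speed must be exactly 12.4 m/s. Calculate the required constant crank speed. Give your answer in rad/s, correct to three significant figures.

184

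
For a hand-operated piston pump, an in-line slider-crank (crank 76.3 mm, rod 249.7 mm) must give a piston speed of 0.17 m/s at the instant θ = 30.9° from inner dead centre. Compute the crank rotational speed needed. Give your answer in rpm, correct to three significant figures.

For an in-line slider-crank, |v_piston| = rω|sinθ|·[1 + r cosθ/√(L² − r² sin²θ)].
With r = 0.0763 m, L = 0.2497 m, θ = 30.9°: the bracketed kinematic factor |dx/dθ| = 0.049586 m.
ω = v/|dx/dθ| = 0.17/0.049586 = 3.4284 rad/s.
N = 60ω/(2π) = 32.739 rpm.

32.7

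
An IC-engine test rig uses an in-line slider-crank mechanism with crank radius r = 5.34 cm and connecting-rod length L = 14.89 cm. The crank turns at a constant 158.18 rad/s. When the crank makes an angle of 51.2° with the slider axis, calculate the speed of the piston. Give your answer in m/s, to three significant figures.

8.12

ω = 158.2 rad/s
For an in-line slider-crank, x = r cosθ + √(L² − r² sin²θ), so v = −rω sinθ·[1 + r cosθ/√(L² − r² sin²θ)].
With r = 0.0534 m, L = 0.1489 m, θ = 51.2°: √(L² − r² sin²θ) = 0.14297 m.
v = −0.0534·158.2·0.77934·[1 + 0.0534·0.62660/0.14297] = -8.1236 m/s.
|v| = 8.1236 m/s.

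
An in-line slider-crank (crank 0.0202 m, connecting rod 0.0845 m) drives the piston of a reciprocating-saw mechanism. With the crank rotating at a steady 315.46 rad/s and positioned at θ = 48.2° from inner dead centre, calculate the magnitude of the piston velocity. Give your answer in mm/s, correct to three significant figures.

ω = 315.5 rad/s
For an in-line slider-crank, x = r cosθ + √(L² − r² sin²θ), so v = −rω sinθ·[1 + r cosθ/√(L² − r² sin²θ)].
With r = 0.0202 m, L = 0.0845 m, θ = 48.2°: √(L² − r² sin²θ) = 0.083147 m.
v = −0.0202·315.5·0.74548·[1 + 0.0202·0.66653/0.083147] = -5.5196 m/s.
|v| = 5.5196 m/s = 5519.6 mm/s.

5520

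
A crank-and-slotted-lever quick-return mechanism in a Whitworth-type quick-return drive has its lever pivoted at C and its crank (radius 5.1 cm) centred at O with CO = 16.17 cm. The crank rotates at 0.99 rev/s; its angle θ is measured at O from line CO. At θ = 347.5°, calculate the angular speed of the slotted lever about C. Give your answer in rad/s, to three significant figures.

1.48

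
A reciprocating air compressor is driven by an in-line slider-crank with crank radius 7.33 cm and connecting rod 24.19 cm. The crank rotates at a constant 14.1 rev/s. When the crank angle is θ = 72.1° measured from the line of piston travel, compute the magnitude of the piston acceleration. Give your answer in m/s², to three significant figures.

30.7

ω = 2π·14.1 = 88.59 rad/s
x(θ) = r cosθ + √(L² − r² sin²θ); with ω constant, a = ω²·d²x/dθ².
d²x/dθ² = −r cosθ − r²(cos2θ)/√u − r⁴ sin²2θ/(4u^{3/2}),  u = L² − r² sin²θ = 0.0536503 m².
Substituting r = 0.0733 m, L = 0.2419 m, θ = 72.1°: d²x/dθ² = -0.0039141 m.
a = ω²·d²x/dθ² = (88.59)²·(-0.0039141) = -30.721 m/s²;  |a| = 30.721 m/s².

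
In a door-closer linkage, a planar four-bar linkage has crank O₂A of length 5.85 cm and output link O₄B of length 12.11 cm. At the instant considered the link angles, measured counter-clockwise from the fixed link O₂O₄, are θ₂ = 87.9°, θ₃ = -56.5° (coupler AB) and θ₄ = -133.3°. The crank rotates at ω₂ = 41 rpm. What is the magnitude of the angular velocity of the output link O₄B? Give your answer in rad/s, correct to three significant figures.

ω₂ = 4.294 rad/s (from 41 rpm).
Differentiating the loop-closure r₂e^{iθ₂}+r₃e^{iθ₃}=r₁+r₄e^{iθ₄} gives r₂ω₂e^{iθ₂}+r₃ω₃e^{iθ₃}=r₄ω₄e^{iθ₄}.
Eliminating the other unknown: ω₄ = r₂ω₂ sin(θ₂−θ₃) / [r₄ sin(θ₄−θ₃)].
Numerator sine = +0.58212; denominator sine = -0.97358.
Result = 0.0585·4.294·(+0.58212) / (0.1211·(-0.97358)) = -1.2401 rad/s; magnitude 1.2401 rad/s.

1.24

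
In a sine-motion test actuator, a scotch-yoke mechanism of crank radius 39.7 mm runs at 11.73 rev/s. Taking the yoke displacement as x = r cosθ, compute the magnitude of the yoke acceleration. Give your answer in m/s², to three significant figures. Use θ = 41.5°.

162

ω = 73.7 rad/s (from 11.73 rev/s).
x = r cosθ ⇒ ẍ = −rω² cosθ (ω constant).
|a| = rω²|cosθ| = 0.0397·(73.7)²·|cos 41.5°| = 161.51 m/s².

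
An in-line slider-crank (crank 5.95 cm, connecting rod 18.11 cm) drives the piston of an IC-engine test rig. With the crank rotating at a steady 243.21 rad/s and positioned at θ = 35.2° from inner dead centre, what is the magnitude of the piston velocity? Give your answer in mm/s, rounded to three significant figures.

ω = 243.2 rad/s
For an in-line slider-crank, x = r cosθ + √(L² − r² sin²θ), so v = −rω sinθ·[1 + r cosθ/√(L² − r² sin²θ)].
With r = 0.0595 m, L = 0.1811 m, θ = 35.2°: √(L² − r² sin²θ) = 0.17782 m.
v = −0.0595·243.2·0.57643·[1 + 0.0595·0.81714/0.17782] = -10.622 m/s.
|v| = 10.622 m/s = 10622 mm/s.

10600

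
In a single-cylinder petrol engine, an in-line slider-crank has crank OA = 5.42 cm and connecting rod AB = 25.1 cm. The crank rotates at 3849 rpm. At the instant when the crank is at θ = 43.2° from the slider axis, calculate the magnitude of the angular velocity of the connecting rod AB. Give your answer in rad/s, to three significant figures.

ω = 403.1 rad/s (converted from 3849 rpm).
The rod makes angle φ with the slider axis where L sinφ = r sinθ; differentiating, L cosφ·φ̇ = r ω cosθ.
L cosφ = √(L² − r² sin²θ) = 0.24824 m.
|ω_rod| = r ω |cosθ| / √(L² − r² sin²θ) = 0.0542·403.1·0.72897/0.24824 = 64.152 rad/s.

64.2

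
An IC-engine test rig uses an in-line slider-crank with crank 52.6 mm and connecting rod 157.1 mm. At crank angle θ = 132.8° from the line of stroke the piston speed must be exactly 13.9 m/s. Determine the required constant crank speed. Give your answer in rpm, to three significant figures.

For an in-line slider-crank, |v_piston| = rω|sinθ|·[1 + r cosθ/√(L² − r² sin²θ)].
With r = 0.0526 m, L = 0.1571 m, θ = 132.8°: the bracketed kinematic factor |dx/dθ| = 0.029537 m.
ω = v/|dx/dθ| = 13.9/0.029537 = 470.6 rad/s.
N = 60ω/(2π) = 4493.9 rpm.

4490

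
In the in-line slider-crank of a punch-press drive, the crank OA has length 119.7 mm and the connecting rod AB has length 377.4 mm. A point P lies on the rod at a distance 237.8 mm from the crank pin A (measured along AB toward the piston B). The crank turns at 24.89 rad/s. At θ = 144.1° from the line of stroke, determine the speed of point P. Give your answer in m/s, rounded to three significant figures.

1.71

ω = 24.89 rad/s.  Crank-pin speed |V_A| = rω = 2.9793 m/s, perpendicular to OA.
Rod angle: sinφ = −(r/L) sinθ ⇒ φ = -10.718°; ω_rod = −rω cosθ/√(L²−r²sin²θ) = +6.5083 rad/s.
V_P = V_A + ω_rod × AP, with AP = 0.2378 m along the rod.
Components: V_Px = −rω sinθ − a·ω_rod·sinφ = -1.4592 m/s;  V_Py = rω cosθ + a·ω_rod·cosφ = -0.89271 m/s.
|V_P| = √(V_Px² + V_Py²) = 1.7106 m/s.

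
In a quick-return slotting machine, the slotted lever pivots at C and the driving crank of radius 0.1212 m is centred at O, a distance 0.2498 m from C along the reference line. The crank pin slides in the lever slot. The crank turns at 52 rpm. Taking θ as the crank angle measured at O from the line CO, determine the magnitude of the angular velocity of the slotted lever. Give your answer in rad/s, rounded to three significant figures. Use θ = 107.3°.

ω = 5.445 rad/s (from 52 rpm).
Crank pin A relative to C: A = (d + r cosθ, r sinθ); lever angle φ = atan2(r sinθ, d + r cosθ).
Differentiating tanφ: φ̇ = rω(d cosθ + r)/(d² + r² + 2dr cosθ).
d² + r² + 2dr cosθ = |CA|² = 0.059083 m²;  d cosθ + r = +0.046916 m.
|ω_lever| = |0.1212·5.445·+0.046916| / 0.059083 = 0.52407 rad/s.

0.524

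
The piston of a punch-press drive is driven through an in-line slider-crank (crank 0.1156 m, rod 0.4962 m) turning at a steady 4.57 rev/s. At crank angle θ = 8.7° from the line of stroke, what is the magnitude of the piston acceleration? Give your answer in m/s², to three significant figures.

115

ω = 2π·4.57 = 28.71 rad/s
x(θ) = r cosθ + √(L² − r² sin²θ); with ω constant, a = ω²·d²x/dθ².
d²x/dθ² = −r cosθ − r²(cos2θ)/√u − r⁴ sin²2θ/(4u^{3/2}),  u = L² − r² sin²θ = 0.245909 m².
Substituting r = 0.1156 m, L = 0.4962 m, θ = 8.7°: d²x/dθ² = -0.14002 m.
a = ω²·d²x/dθ² = (28.71)²·(-0.14002) = -115.44 m/s²;  |a| = 115.44 m/s².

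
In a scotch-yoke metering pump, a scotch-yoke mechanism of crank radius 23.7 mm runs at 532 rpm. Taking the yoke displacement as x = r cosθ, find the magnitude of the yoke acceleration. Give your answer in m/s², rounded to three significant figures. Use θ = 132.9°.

ω = 55.71 rad/s (from 532 rpm).
x = r cosθ ⇒ ẍ = −rω² cosθ (ω constant).
|a| = rω²|cosθ| = 0.0237·(55.71)²·|cos 132.9°| = 50.072 m/s².

50.1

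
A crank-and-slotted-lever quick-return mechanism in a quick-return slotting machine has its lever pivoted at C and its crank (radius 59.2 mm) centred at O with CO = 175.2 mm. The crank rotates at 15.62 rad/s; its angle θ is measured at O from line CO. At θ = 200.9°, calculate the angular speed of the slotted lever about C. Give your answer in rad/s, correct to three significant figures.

6.52

ω = 15.62 rad/s
Crank pin A relative to C: A = (d + r cosθ, r sinθ); lever angle φ = atan2(r sinθ, d + r cosθ).
Differentiating tanφ: φ̇ = rω(d cosθ + r)/(d² + r² + 2dr cosθ).
d² + r² + 2dr cosθ = |CA|² = 0.0148208 m²;  d cosθ + r = -0.10447 m.
|ω_lever| = |0.0592·15.62·-0.10447| / 0.0148208 = 6.5183 rad/s.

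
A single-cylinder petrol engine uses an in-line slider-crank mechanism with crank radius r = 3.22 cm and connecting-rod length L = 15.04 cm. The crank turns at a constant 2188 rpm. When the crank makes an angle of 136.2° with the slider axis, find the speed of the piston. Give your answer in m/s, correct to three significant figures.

ω = 2π·2188/60 = 229.1 rad/s
For an in-line slider-crank, x = r cosθ + √(L² − r² sin²θ), so v = −rω sinθ·[1 + r cosθ/√(L² − r² sin²θ)].
With r = 0.0322 m, L = 0.1504 m, θ = 136.2°: √(L² − r² sin²θ) = 0.14874 m.
v = −0.0322·229.1·0.69214·[1 + 0.0322·-0.72176/0.14874] = -4.3086 m/s.
|v| = 4.3086 m/s.

4.31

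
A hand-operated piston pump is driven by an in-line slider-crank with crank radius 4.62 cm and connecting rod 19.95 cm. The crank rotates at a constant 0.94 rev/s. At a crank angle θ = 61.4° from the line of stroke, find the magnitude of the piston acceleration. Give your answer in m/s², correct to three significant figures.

0.569

ω = 2π·0.94 = 5.906 rad/s
x(θ) = r cosθ + √(L² − r² sin²θ); with ω constant, a = ω²·d²x/dθ².
d²x/dθ² = −r cosθ − r²(cos2θ)/√u − r⁴ sin²2θ/(4u^{3/2}),  u = L² − r² sin²θ = 0.0381549 m².
Substituting r = 0.0462 m, L = 0.1995 m, θ = 61.4°: d²x/dθ² = -0.016304 m.
a = ω²·d²x/dθ² = (5.906)²·(-0.016304) = -0.56874 m/s²;  |a| = 0.56874 m/s².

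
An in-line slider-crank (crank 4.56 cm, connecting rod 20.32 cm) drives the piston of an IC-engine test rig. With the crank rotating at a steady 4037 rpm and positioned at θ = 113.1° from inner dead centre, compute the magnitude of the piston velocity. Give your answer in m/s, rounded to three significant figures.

ω = 2π·4037/60 = 422.8 rad/s
For an in-line slider-crank, x = r cosθ + √(L² − r² sin²θ), so v = −rω sinθ·[1 + r cosθ/√(L² − r² sin²θ)].
With r = 0.0456 m, L = 0.2032 m, θ = 113.1°: √(L² − r² sin²θ) = 0.19882 m.
v = −0.0456·422.8·0.91982·[1 + 0.0456·-0.39234/0.19882] = -16.136 m/s.
|v| = 16.136 m/s.

16.1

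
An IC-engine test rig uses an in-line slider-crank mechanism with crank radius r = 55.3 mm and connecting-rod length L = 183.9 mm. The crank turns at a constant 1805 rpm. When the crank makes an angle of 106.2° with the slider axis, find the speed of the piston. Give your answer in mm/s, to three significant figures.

9160

ω = 2π·1805/60 = 189 rad/s
For an in-line slider-crank, x = r cosθ + √(L² − r² sin²θ), so v = −rω sinθ·[1 + r cosθ/√(L² − r² sin²θ)].
With r = 0.0553 m, L = 0.1839 m, θ = 106.2°: √(L² − r² sin²θ) = 0.17607 m.
v = −0.0553·189·0.96029·[1 + 0.0553·-0.27899/0.17607] = -9.1581 m/s.
|v| = 9.1581 m/s = 9158.1 mm/s.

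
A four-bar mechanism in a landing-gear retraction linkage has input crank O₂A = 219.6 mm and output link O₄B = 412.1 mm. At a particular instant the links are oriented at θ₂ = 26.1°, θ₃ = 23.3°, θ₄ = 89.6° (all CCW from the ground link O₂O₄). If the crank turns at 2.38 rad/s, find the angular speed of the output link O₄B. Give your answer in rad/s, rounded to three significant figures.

0.0677

ω₂ = 2.38 rad/s
Differentiating the loop-closure r₂e^{iθ₂}+r₃e^{iθ₃}=r₁+r₄e^{iθ₄} gives r₂ω₂e^{iθ₂}+r₃ω₃e^{iθ₃}=r₄ω₄e^{iθ₄}.
Eliminating the other unknown: ω₄ = r₂ω₂ sin(θ₂−θ₃) / [r₄ sin(θ₄−θ₃)].
Numerator sine = +0.04885; denominator sine = +0.91566.
Result = 0.2196·2.38·(+0.04885) / (0.4121·(+0.91566)) = +0.06766 rad/s; magnitude 0.06766 rad/s.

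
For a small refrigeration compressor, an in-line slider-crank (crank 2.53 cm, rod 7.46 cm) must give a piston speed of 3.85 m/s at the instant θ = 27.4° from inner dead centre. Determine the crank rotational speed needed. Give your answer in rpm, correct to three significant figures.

2420

For an in-line slider-crank, |v_piston| = rω|sinθ|·[1 + r cosθ/√(L² − r² sin²θ)].
With r = 0.0253 m, L = 0.0746 m, θ = 27.4°: the bracketed kinematic factor |dx/dθ| = 0.015192 m.
ω = v/|dx/dθ| = 3.85/0.015192 = 253.42 rad/s.
N = 60ω/(2π) = 2420 rpm.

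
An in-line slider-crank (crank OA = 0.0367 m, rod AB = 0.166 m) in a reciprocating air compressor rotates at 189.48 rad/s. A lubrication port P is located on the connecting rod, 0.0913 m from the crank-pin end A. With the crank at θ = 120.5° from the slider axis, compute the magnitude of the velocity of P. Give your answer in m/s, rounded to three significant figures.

ω = 189.5 rad/s.  Crank-pin speed |V_A| = rω = 6.9539 m/s, perpendicular to OA.
Rod angle: sinφ = −(r/L) sinθ ⇒ φ = -10.982°; ω_rod = −rω cosθ/√(L²−r²sin²θ) = +21.658 rad/s.
V_P = V_A + ω_rod × AP, with AP = 0.0913 m along the rod.
Components: V_Px = −rω sinθ − a·ω_rod·sinφ = -5.615 m/s;  V_Py = rω cosθ + a·ω_rod·cosφ = -1.5882 m/s.
|V_P| = √(V_Px² + V_Py²) = 5.8353 m/s.

5.84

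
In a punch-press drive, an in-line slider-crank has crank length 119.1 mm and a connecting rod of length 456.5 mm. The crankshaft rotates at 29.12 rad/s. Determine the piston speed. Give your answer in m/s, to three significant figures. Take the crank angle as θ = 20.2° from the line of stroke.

1.49

ω = 29.12 rad/s
For an in-line slider-crank, x = r cosθ + √(L² − r² sin²θ), so v = −rω sinθ·[1 + r cosθ/√(L² − r² sin²θ)].
With r = 0.1191 m, L = 0.4565 m, θ = 20.2°: √(L² − r² sin²θ) = 0.45464 m.
v = −0.1191·29.12·0.34530·[1 + 0.1191·0.93849/0.45464] = -1.492 m/s.
|v| = 1.492 m/s.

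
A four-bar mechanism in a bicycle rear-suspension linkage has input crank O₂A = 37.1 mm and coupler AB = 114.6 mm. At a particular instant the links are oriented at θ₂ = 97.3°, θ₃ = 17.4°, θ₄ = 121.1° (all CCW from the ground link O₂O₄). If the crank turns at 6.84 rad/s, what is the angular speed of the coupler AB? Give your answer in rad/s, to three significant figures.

0.920

ω₂ = 6.84 rad/s
Differentiating the loop-closure r₂e^{iθ₂}+r₃e^{iθ₃}=r₁+r₄e^{iθ₄} gives r₂ω₂e^{iθ₂}+r₃ω₃e^{iθ₃}=r₄ω₄e^{iθ₄}.
Eliminating the other unknown: ω₃ = r₂ω₂ sin(θ₄−θ₂) / [r₃ sin(θ₃−θ₄)].
Numerator sine = +0.40355; denominator sine = -0.97155.
Result = 0.0371·6.84·(+0.40355) / (0.1146·(-0.97155)) = -0.91976 rad/s; magnitude 0.91976 rad/s.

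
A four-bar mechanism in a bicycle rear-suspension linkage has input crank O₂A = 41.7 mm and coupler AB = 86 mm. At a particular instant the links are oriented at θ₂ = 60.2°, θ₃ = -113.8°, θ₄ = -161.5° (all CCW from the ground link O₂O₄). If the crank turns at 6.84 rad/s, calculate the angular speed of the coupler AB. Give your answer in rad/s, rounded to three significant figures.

ω₂ = 6.84 rad/s
Differentiating the loop-closure r₂e^{iθ₂}+r₃e^{iθ₃}=r₁+r₄e^{iθ₄} gives r₂ω₂e^{iθ₂}+r₃ω₃e^{iθ₃}=r₄ω₄e^{iθ₄}.
Eliminating the other unknown: ω₃ = r₂ω₂ sin(θ₄−θ₂) / [r₃ sin(θ₃−θ₄)].
Numerator sine = +0.66523; denominator sine = +0.73963.
Result = 0.0417·6.84·(+0.66523) / (0.086·(+0.73963)) = +2.983 rad/s; magnitude 2.983 rad/s.

2.98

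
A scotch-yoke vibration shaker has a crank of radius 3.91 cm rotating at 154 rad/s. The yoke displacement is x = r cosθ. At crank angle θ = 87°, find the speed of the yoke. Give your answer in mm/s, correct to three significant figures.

ω = 154 rad/s
x = r cosθ ⇒ ẋ = −rω sinθ.
|v| = rω|sinθ| = 0.0391·154·|sin 87°| = 6.0131 m/s = 6013.1 mm/s.

6010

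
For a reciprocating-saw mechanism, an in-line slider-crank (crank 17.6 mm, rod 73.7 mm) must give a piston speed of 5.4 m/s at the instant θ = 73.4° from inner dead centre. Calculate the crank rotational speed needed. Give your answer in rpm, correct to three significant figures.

For an in-line slider-crank, |v_piston| = rω|sinθ|·[1 + r cosθ/√(L² − r² sin²θ)].
With r = 0.0176 m, L = 0.0737 m, θ = 73.4°: the bracketed kinematic factor |dx/dθ| = 0.018049 m.
ω = v/|dx/dθ| = 5.4/0.018049 = 299.19 rad/s.
N = 60ω/(2π) = 2857.1 rpm.

2860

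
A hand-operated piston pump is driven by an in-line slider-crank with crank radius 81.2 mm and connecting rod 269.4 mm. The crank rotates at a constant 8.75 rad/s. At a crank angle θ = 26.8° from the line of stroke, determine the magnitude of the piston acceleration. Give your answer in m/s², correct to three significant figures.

6.70

ω = 8.75 rad/s
x(θ) = r cosθ + √(L² − r² sin²θ); with ω constant, a = ω²·d²x/dθ².
d²x/dθ² = −r cosθ − r²(cos2θ)/√u − r⁴ sin²2θ/(4u^{3/2}),  u = L² − r² sin²θ = 0.071236 m².
Substituting r = 0.0812 m, L = 0.2694 m, θ = 26.8°: d²x/dθ² = -0.087508 m.
a = ω²·d²x/dθ² = (8.75)²·(-0.087508) = -6.6998 m/s²;  |a| = 6.6998 m/s².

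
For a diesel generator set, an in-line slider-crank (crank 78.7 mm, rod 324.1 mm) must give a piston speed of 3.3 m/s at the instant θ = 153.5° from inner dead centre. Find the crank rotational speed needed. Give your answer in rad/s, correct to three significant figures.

120

For an in-line slider-crank, |v_piston| = rω|sinθ|·[1 + r cosθ/√(L² − r² sin²θ)].
With r = 0.0787 m, L = 0.3241 m, θ = 153.5°: the bracketed kinematic factor |dx/dθ| = 0.027439 m.
ω = v/|dx/dθ| = 3.3/0.027439 = 120.26 rad/s.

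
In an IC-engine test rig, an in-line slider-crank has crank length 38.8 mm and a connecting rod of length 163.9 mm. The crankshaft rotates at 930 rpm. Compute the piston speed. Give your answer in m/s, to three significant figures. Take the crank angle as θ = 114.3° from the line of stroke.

3.10

ω = 2π·930/60 = 97.39 rad/s
For an in-line slider-crank, x = r cosθ + √(L² − r² sin²θ), so v = −rω sinθ·[1 + r cosθ/√(L² − r² sin²θ)].
With r = 0.0388 m, L = 0.1639 m, θ = 114.3°: √(L² − r² sin²θ) = 0.16004 m.
v = −0.0388·97.39·0.91140·[1 + 0.0388·-0.41151/0.16004] = -3.1003 m/s.
|v| = 3.1003 m/s.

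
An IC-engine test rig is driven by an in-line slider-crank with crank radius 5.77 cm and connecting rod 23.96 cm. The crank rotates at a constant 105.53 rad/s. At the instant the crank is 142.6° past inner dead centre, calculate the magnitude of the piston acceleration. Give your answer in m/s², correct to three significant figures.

467

ω = 105.5 rad/s
x(θ) = r cosθ + √(L² − r² sin²θ); with ω constant, a = ω²·d²x/dθ².
d²x/dθ² = −r cosθ − r²(cos2θ)/√u − r⁴ sin²2θ/(4u^{3/2}),  u = L² − r² sin²θ = 0.05618 m².
Substituting r = 0.0577 m, L = 0.2396 m, θ = 142.6°: d²x/dθ² = +0.041961 m.
a = ω²·d²x/dθ² = (105.5)²·(+0.041961) = +467.3 m/s²;  |a| = 467.3 m/s².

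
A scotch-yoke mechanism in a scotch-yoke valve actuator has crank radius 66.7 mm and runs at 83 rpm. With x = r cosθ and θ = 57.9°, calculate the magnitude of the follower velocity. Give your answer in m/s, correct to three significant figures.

ω = 8.692 rad/s (from 83 rpm).
x = r cosθ ⇒ ẋ = −rω sinθ.
|v| = rω|sinθ| = 0.0667·8.692·|sin 57.9°| = 0.49111 m/s.

0.491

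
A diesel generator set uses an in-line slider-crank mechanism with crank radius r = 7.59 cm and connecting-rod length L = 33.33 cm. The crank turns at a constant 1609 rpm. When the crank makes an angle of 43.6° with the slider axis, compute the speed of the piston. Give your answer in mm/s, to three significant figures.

10300

ω = 2π·1609/60 = 168.5 rad/s
For an in-line slider-crank, x = r cosθ + √(L² − r² sin²θ), so v = −rω sinθ·[1 + r cosθ/√(L² − r² sin²θ)].
With r = 0.0759 m, L = 0.3333 m, θ = 43.6°: √(L² − r² sin²θ) = 0.32916 m.
v = −0.0759·168.5·0.68962·[1 + 0.0759·0.72417/0.32916] = -10.292 m/s.
|v| = 10.292 m/s = 10292 mm/s.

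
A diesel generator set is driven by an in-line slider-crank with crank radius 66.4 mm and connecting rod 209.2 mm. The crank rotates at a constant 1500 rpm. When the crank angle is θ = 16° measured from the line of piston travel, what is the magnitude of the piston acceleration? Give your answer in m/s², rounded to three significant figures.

ω = 2π·1500/60 = 157.1 rad/s
x(θ) = r cosθ + √(L² − r² sin²θ); with ω constant, a = ω²·d²x/dθ².
d²x/dθ² = −r cosθ − r²(cos2θ)/√u − r⁴ sin²2θ/(4u^{3/2}),  u = L² − r² sin²θ = 0.0434297 m².
Substituting r = 0.0664 m, L = 0.2092 m, θ = 16°: d²x/dθ² = -0.08192 m.
a = ω²·d²x/dθ² = (157.1)²·(-0.08192) = -2021.3 m/s²;  |a| = 2021.3 m/s².

2020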